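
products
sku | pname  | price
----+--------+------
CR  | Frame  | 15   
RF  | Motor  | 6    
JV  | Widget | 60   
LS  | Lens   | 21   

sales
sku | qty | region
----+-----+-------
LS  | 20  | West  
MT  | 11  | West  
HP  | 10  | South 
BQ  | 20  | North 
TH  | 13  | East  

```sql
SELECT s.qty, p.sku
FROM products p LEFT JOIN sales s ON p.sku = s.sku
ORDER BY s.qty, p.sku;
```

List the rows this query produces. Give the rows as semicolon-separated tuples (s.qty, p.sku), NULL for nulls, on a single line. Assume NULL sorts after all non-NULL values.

(20, LS); (NULL, CR); (NULL, JV); (NULL, RF)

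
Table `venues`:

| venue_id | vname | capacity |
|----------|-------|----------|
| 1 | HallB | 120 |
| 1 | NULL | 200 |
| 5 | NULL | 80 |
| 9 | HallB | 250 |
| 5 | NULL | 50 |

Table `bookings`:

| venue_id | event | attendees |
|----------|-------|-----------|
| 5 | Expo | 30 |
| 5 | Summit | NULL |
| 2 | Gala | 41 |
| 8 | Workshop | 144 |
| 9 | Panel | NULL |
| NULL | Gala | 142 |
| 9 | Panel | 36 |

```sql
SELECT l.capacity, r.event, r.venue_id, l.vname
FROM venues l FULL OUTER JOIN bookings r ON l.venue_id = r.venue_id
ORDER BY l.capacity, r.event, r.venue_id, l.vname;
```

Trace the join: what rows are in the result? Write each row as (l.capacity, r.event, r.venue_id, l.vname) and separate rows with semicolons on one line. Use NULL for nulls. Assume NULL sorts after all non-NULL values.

(50, Expo, 5, NULL); (50, Summit, 5, NULL); (80, Expo, 5, NULL); (80, Summit, 5, NULL); (120, NULL, NULL, HallB); (200, NULL, NULL, NULL); (250, Panel, 9, HallB); (250, Panel, 9, HallB); (NULL, Gala, 2, NULL); (NULL, Gala, NULL, NULL); (NULL, Workshop, 8, NULL)

FULL OUTER JOIN keeps every row from both sides; unmatched rows get NULL for the other side's columns.
Matching on l.venue_id = r.venue_id. A NULL in a compared column never satisfies the condition.
- l[0] venue_id=1 → no match; kept with NULLs on the r side.
- l[1] venue_id=1 → no match; kept with NULLs on the r side.
- l[2] venue_id=5 → 2 match(es) in r → 2 row(s).
- l[3] venue_id=9 → 2 match(es) in r → 2 row(s).
- l[4] venue_id=5 → 2 match(es) in r → 2 row(s).
- 3 r row(s) had no l match → kept, l columns NULL.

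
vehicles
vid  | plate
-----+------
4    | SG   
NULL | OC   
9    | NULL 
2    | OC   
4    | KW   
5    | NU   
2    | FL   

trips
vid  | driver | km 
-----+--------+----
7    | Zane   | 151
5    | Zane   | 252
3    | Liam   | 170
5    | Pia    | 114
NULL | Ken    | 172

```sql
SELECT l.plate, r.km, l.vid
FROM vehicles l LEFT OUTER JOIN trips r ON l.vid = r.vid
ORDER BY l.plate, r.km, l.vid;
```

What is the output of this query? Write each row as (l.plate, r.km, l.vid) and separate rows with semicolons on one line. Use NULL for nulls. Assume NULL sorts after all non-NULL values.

LEFT JOIN keeps every row from `vehicles`; unmatched rows get NULL for `trips`'s columns.
Matching on l.vid = r.vid. A NULL in a compared column never satisfies the condition.
- l (vid=4) has no partner → padded with NULL.
- l (vid=NULL) has no partner → padded with NULL.
- l (vid=9) has no partner → padded with NULL.
- l (vid=2) has no partner → padded with NULL.
- l (vid=4) has no partner → padded with NULL.
- l (vid=5) pairs with 2 row(s) of r.
- l (vid=2) has no partner → padded with NULL.
After projecting and ordering:
l.plate | r.km | l.vid
FL | NULL | 2
KW | NULL | 4
NU | 114 | 5
NU | 252 | 5
OC | NULL | 2
OC | NULL | NULL
SG | NULL | 4
NULL | NULL | 9

(FL, NULL, 2); (KW, NULL, 4); (NU, 114, 5); (NU, 252, 5); (OC, NULL, 2); (OC, NULL, NULL); (SG, NULL, 4); (NULL, NULL, 9)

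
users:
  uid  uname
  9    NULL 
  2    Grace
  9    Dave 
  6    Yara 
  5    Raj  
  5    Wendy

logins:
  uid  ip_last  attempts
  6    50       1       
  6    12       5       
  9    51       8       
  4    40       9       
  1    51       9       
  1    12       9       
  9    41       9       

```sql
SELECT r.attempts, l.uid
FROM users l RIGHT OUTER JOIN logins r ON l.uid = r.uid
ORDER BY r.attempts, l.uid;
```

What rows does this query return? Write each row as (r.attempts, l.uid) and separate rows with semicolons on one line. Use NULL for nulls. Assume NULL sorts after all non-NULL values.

RIGHT JOIN keeps every row from `logins`; unmatched rows get NULL for `users`'s columns.
Matching on l.uid = r.uid.
- uid=9: 2 matching r row(s), so 2 row(s) emitted.
- uid=2: no matching r row.
- uid=9: 2 matching r row(s), so 2 row(s) emitted.
- uid=6: 2 matching r row(s), so 2 row(s) emitted.
- uid=5: no matching r row.
- uid=5: no matching r row.
- 3 r row(s) had no l match → kept, l columns NULL.
After projecting and ordering:
r.attempts | l.uid
1 | 6
5 | 6
8 | 9
8 | 9
9 | 9
9 | 9
9 | NULL
9 | NULL
9 | NULL

(1, 6); (5, 6); (8, 9); (8, 9); (9, 9); (9, 9); (9, NULL); (9, NULL); (9, NULL)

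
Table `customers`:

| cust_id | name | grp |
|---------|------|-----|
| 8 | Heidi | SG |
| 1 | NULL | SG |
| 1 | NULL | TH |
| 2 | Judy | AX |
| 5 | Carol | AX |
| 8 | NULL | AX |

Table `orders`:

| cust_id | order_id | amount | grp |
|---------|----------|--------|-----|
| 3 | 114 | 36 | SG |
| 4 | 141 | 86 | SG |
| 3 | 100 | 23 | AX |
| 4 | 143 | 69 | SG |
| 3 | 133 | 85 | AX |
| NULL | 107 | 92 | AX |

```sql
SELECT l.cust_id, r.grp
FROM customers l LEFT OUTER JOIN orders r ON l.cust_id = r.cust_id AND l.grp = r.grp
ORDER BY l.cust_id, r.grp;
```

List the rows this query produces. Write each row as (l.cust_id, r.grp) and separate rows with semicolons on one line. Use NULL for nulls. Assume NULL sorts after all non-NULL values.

(1, NULL); (1, NULL); (2, NULL); (5, NULL); (8, NULL); (8, NULL)

LEFT JOIN keeps every row from `customers`; unmatched rows get NULL for `orders`'s columns.
Matching on l.cust_id = r.cust_id AND l.grp = r.grp. A NULL in a compared column never satisfies the condition.
- l (cust_id=8, grp=SG) has no partner → padded with NULL.
- l (cust_id=1, grp=SG) has no partner → padded with NULL.
- l (cust_id=1, grp=TH) has no partner → padded with NULL.
- l (cust_id=2, grp=AX) has no partner → padded with NULL.
- l (cust_id=5, grp=AX) has no partner → padded with NULL.
- l (cust_id=8, grp=AX) has no partner → padded with NULL.
After projecting and ordering:
l.cust_id | r.grp
1 | NULL
1 | NULL
2 | NULL
5 | NULL
8 | NULL
8 | NULL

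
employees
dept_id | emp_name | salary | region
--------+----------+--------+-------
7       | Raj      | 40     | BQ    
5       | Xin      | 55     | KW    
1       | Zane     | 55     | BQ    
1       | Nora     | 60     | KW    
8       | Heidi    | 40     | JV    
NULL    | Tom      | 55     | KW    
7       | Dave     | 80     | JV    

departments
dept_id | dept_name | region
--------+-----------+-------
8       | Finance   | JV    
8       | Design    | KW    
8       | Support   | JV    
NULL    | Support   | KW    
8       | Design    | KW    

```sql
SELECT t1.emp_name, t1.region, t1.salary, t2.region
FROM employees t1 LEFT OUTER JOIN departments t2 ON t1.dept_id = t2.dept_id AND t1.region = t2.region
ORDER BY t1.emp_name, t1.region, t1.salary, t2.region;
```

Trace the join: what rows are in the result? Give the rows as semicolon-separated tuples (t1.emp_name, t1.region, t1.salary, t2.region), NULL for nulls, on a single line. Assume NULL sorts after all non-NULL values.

LEFT JOIN keeps every row from `employees`; unmatched rows get NULL for `departments`'s columns.
Matching on t1.dept_id = t2.dept_id AND t1.region = t2.region. A NULL in a compared column never satisfies the condition.
- t1[0] dept_id=7, region=BQ → no match; kept with NULLs on the t2 side.
- t1[1] dept_id=5, region=KW → no match; kept with NULLs on the t2 side.
- t1[2] dept_id=1, region=BQ → no match; kept with NULLs on the t2 side.
- t1[3] dept_id=1, region=KW → no match; kept with NULLs on the t2 side.
- t1[4] dept_id=8, region=JV → 2 match(es) in t2 → 2 row(s).
- t1[5] dept_id=NULL, region=KW → no match; kept with NULLs on the t2 side.
- t1[6] dept_id=7, region=JV → no match; kept with NULLs on the t2 side.
After projecting and ordering:
t1.emp_name | t1.region | t1.salary | t2.region
Dave | JV | 80 | NULL
Heidi | JV | 40 | JV
Heidi | JV | 40 | JV
Nora | KW | 60 | NULL
Raj | BQ | 40 | NULL
Tom | KW | 55 | NULL
Xin | KW | 55 | NULL
Zane | BQ | 55 | NULL

(Dave, JV, 80, NULL); (Heidi, JV, 40, JV); (Heidi, JV, 40, JV); (Nora, KW, 60, NULL); (Raj, BQ, 40, NULL); (Tom, KW, 55, NULL); (Xin, KW, 55, NULL); (Zane, BQ, 55, NULL)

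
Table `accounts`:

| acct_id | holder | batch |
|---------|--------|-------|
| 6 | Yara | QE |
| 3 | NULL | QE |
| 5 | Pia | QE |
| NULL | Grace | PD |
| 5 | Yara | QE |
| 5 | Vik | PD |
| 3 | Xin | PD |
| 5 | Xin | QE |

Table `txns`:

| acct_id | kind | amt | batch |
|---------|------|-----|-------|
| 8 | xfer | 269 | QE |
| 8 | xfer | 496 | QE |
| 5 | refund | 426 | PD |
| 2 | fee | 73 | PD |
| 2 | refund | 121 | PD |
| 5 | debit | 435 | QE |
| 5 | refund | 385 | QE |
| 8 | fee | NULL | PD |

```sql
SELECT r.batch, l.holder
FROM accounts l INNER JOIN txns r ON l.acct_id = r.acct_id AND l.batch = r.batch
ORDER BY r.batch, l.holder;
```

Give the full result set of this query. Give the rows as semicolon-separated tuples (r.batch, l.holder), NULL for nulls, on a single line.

(PD, Vik); (QE, Pia); (QE, Pia); (QE, Xin); (QE, Xin); (QE, Yara); (QE, Yara)

INNER JOIN keeps only pairs where the ON condition holds.
Matching on l.acct_id = r.acct_id AND l.batch = r.batch. A NULL in a compared column never satisfies the condition.
- l (acct_id=6, batch=QE) has no partner → excluded.
- l (acct_id=3, batch=QE) has no partner → excluded.
- l (acct_id=5, batch=QE) pairs with 2 row(s) of r.
- l (acct_id=NULL, batch=PD) has no partner → excluded.
- l (acct_id=5, batch=QE) pairs with 2 row(s) of r.
- l (acct_id=5, batch=PD) pairs with 1 row(s) of r.
- l (acct_id=3, batch=PD) has no partner → excluded.
- l (acct_id=5, batch=QE) pairs with 2 row(s) of r.
After projecting and ordering:
r.batch | l.holder
PD | Vik
QE | Pia
QE | Pia
QE | Xin
QE | Xin
QE | Yara
QE | Yara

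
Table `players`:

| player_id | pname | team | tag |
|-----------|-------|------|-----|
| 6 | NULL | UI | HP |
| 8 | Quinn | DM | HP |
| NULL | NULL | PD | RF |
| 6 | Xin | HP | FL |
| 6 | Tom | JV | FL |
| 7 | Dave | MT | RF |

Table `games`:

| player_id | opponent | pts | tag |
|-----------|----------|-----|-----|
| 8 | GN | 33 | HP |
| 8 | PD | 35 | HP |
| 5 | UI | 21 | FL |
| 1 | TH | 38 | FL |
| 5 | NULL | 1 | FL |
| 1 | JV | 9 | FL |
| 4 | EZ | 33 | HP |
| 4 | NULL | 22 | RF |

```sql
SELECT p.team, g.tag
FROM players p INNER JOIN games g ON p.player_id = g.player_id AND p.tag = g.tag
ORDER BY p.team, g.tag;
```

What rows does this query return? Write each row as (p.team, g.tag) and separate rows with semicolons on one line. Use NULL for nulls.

INNER JOIN keeps only pairs where the ON condition holds.
Matching on p.player_id = g.player_id AND p.tag = g.tag. A NULL in a compared column never satisfies the condition.
Matched pairs: 2.

(DM, HP); (DM, HP)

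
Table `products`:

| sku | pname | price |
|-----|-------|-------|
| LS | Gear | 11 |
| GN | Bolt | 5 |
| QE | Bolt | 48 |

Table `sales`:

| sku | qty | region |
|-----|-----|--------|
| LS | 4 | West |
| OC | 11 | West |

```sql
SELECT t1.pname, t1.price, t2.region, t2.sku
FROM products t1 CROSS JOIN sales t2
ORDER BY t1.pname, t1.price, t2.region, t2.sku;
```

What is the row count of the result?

CROSS JOIN pairs every row of `products` with every row of `sales`: 3 × 2 = 6 rows.

6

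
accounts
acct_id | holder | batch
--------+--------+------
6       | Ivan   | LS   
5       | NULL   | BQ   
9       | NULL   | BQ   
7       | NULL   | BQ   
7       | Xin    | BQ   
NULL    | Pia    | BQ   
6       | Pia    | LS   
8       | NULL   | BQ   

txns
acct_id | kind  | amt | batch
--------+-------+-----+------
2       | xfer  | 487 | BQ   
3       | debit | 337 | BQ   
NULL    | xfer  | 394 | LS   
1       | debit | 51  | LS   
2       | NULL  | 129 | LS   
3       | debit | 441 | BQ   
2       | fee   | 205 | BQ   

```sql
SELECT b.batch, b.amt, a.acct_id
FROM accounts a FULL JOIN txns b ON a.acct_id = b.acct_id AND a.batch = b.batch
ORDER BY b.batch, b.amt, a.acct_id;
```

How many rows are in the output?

15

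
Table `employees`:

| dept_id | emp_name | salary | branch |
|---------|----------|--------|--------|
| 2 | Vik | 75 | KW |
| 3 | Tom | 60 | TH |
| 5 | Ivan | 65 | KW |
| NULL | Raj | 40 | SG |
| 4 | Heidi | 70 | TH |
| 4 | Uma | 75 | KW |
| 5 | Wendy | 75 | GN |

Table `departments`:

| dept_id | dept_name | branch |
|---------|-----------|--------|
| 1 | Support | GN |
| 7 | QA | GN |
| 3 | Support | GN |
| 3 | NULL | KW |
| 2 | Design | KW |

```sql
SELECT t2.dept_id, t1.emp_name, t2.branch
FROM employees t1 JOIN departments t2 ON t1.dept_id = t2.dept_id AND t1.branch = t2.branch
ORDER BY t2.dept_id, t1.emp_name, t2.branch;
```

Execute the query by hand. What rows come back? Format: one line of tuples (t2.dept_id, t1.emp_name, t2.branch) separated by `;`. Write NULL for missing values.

INNER JOIN keeps only pairs where the ON condition holds.
Matching on t1.dept_id = t2.dept_id AND t1.branch = t2.branch. A NULL in a compared column never satisfies the condition.
Matched pairs: 1.

(2, Vik, KW)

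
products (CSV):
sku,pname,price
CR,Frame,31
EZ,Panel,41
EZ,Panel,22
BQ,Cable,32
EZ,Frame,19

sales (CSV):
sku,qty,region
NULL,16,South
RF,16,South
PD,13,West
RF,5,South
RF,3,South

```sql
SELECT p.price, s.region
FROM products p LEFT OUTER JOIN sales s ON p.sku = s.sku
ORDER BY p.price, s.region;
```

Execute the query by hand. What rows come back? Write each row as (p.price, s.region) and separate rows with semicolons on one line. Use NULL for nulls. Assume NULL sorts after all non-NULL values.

(19, NULL); (22, NULL); (31, NULL); (32, NULL); (41, NULL)

LEFT JOIN keeps every row from `products`; unmatched rows get NULL for `sales`'s columns.
Matching on p.sku = s.sku. A NULL in a compared column never satisfies the condition.
- sku=CR: no s row matches, row kept with s columns NULL.
- sku=EZ: no s row matches, row kept with s columns NULL.
- sku=EZ: no s row matches, row kept with s columns NULL.
- sku=BQ: no s row matches, row kept with s columns NULL.
- sku=EZ: no s row matches, row kept with s columns NULL.
After projecting and ordering:
p.price | s.region
19 | NULL
22 | NULL
31 | NULL
32 | NULL
41 | NULL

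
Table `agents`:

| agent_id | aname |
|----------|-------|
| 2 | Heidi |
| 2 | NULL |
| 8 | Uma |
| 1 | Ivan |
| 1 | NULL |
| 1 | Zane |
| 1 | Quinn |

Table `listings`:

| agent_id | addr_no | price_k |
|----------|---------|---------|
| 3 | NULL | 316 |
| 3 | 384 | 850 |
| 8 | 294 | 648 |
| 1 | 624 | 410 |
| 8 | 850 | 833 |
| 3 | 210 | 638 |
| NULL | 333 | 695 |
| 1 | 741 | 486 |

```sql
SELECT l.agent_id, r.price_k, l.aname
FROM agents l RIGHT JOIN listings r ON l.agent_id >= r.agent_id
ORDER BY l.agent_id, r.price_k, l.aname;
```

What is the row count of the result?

20

RIGHT JOIN keeps every row from `listings`; unmatched rows get NULL for `agents`'s columns.
Matching on l.agent_id >= r.agent_id. A NULL in a compared column never satisfies the condition.
Matched pairs: 19; unmatched r rows kept: 1.
Total: 19 matched + 1 padded = 20 rows.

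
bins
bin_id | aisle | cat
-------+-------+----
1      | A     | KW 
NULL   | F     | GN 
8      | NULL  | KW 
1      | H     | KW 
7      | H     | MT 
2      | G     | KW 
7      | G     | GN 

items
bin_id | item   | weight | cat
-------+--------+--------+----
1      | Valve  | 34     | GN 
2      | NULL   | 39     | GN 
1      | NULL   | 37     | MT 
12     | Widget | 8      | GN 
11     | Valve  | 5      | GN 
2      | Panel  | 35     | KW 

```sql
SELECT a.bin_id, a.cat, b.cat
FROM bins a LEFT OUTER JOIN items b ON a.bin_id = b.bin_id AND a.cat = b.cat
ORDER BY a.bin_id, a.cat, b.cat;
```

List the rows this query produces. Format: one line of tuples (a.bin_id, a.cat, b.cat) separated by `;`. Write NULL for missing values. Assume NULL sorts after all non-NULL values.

(1, KW, NULL); (1, KW, NULL); (2, KW, KW); (7, GN, NULL); (7, MT, NULL); (8, KW, NULL); (NULL, GN, NULL)

LEFT JOIN keeps every row from `bins`; unmatched rows get NULL for `items`'s columns.
Matching on a.bin_id = b.bin_id AND a.cat = b.cat. A NULL in a compared column never satisfies the condition.
Matched pairs: 1; unmatched a rows kept: 6.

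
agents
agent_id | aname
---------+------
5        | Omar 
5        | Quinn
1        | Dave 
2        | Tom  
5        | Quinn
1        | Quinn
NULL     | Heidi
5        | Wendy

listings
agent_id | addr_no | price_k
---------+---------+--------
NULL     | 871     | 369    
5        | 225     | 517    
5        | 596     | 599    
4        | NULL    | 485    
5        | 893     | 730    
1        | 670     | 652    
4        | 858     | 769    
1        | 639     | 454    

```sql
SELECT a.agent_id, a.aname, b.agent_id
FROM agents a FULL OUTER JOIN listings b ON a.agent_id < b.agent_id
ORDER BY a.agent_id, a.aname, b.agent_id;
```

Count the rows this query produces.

23

FULL OUTER JOIN keeps every row from both sides; unmatched rows get NULL for the other side's columns.
Matching on a.agent_id < b.agent_id. A NULL in a compared column never satisfies the condition.
- a[0] agent_id=5 → no match; kept with NULLs on the b side.
- a[1] agent_id=5 → no match; kept with NULLs on the b side.
- a[2] agent_id=1 → 5 match(es) in b → 5 row(s).
- a[3] agent_id=2 → 5 match(es) in b → 5 row(s).
- a[4] agent_id=5 → no match; kept with NULLs on the b side.
- a[5] agent_id=1 → 5 match(es) in b → 5 row(s).
- a[6] agent_id=NULL → no match; kept with NULLs on the b side.
- a[7] agent_id=5 → no match; kept with NULLs on the b side.
- 3 row(s) from b found no a partner → padded with NULL.
Total: 15 matched + 8 padded = 23 rows.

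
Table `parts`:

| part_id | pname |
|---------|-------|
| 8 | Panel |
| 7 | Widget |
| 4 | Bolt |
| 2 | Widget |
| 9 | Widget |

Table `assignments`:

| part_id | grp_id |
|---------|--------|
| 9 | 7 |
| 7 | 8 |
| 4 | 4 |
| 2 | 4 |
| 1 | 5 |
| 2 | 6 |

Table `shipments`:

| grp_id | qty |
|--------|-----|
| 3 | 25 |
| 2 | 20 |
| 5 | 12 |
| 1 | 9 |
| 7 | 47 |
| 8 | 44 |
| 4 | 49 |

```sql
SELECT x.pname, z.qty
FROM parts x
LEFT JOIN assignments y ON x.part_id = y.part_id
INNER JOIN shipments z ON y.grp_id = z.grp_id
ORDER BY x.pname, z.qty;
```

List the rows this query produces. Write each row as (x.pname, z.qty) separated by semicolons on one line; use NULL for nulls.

(Bolt, 49); (Widget, 44); (Widget, 47); (Widget, 49)

Evaluate left to right. First `parts x LEFT JOIN assignments y` on part_id: 6 row(s).
Then INNER JOIN `shipments z` on grp_id: keep only rows whose y.grp_id appears in z.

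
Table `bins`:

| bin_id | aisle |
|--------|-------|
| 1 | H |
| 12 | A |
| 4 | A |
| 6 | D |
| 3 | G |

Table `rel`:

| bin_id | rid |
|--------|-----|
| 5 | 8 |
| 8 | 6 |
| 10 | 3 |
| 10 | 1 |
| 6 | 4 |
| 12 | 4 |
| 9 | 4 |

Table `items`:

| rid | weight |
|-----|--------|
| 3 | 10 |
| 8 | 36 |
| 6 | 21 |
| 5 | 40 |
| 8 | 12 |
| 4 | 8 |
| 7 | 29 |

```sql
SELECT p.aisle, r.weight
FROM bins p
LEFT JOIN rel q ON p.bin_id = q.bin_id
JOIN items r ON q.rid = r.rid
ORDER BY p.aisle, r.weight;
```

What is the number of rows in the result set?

Joins associate left-to-right: bins LEFT JOIN rel on bin_id gives 5 intermediate row(s).
Then INNER JOIN `items r` on rid: keep only rows whose q.rid appears in r.
Result: 2 row(s).

2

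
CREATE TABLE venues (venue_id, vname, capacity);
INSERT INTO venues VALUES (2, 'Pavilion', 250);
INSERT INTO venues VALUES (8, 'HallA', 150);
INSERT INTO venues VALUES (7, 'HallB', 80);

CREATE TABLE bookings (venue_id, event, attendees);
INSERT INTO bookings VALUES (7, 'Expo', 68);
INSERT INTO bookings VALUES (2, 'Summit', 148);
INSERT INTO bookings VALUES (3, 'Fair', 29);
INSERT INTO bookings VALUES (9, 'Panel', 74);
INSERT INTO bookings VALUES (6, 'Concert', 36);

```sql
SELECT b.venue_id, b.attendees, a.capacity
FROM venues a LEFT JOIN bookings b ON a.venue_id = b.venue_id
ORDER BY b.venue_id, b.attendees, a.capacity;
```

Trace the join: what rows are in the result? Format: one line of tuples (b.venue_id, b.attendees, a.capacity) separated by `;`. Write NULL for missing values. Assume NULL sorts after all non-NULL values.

(2, 148, 250); (7, 68, 80); (NULL, NULL, 150)

LEFT JOIN keeps every row from `venues`; unmatched rows get NULL for `bookings`'s columns.
Matching on a.venue_id = b.venue_id.
- a (venue_id=2) pairs with 1 row(s) of b.
- a (venue_id=8) has no partner → padded with NULL.
- a (venue_id=7) pairs with 1 row(s) of b.
After projecting and ordering:
b.venue_id | b.attendees | a.capacity
2 | 148 | 250
7 | 68 | 80
NULL | NULL | 150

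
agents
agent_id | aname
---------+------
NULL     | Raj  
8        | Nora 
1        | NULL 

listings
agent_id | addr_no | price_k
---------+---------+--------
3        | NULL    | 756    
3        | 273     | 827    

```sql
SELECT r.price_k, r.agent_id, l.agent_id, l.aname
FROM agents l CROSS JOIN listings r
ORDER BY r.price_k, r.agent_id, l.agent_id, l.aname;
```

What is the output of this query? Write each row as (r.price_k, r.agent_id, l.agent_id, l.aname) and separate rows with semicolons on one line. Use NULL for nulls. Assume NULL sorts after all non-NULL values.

CROSS JOIN pairs every row of `agents` with every row of `listings`: 3 × 2 = 6 rows.
After projecting and ordering:
r.price_k | r.agent_id | l.agent_id | l.aname
756 | 3 | 1 | NULL
756 | 3 | 8 | Nora
756 | 3 | NULL | Raj
827 | 3 | 1 | NULL
827 | 3 | 8 | Nora
827 | 3 | NULL | Raj

(756, 3, 1, NULL); (756, 3, 8, Nora); (756, 3, NULL, Raj); (827, 3, 1, NULL); (827, 3, 8, Nora); (827, 3, NULL, Raj)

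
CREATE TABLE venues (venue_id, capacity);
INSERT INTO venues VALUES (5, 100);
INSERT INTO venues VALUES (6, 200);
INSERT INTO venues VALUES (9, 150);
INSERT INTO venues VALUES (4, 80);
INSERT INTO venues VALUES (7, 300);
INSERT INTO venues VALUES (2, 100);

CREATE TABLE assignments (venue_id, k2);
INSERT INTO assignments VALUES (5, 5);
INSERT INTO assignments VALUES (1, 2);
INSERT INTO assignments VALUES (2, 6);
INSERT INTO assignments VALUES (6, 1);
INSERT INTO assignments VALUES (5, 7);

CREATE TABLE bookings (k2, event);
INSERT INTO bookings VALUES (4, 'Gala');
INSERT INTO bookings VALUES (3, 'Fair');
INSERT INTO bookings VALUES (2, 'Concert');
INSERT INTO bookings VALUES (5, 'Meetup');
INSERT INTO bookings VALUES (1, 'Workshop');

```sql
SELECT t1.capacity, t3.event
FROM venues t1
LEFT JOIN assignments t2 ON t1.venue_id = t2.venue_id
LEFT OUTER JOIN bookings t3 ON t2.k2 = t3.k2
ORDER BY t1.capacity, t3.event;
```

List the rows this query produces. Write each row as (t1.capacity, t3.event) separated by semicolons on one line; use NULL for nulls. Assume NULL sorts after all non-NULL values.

(80, NULL); (100, Meetup); (100, NULL); (100, NULL); (150, NULL); (200, Workshop); (300, NULL)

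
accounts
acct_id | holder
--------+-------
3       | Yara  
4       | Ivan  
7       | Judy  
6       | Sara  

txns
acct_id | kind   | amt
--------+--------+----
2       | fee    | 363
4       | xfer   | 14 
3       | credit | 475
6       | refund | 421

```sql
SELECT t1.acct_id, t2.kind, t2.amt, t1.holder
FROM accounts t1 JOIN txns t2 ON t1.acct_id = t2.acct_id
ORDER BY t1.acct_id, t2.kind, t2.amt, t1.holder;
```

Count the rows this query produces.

INNER JOIN keeps only pairs where the ON condition holds.
Matching on t1.acct_id = t2.acct_id.
Matched pairs: 3.
Total: 3 rows.

3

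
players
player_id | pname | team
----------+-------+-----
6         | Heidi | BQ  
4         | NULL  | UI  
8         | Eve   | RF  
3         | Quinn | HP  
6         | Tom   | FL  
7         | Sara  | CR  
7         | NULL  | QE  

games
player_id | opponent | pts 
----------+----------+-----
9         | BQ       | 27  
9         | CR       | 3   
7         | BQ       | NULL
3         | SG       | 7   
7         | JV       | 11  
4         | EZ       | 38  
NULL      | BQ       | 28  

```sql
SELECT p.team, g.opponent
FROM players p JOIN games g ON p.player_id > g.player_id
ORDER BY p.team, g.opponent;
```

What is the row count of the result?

13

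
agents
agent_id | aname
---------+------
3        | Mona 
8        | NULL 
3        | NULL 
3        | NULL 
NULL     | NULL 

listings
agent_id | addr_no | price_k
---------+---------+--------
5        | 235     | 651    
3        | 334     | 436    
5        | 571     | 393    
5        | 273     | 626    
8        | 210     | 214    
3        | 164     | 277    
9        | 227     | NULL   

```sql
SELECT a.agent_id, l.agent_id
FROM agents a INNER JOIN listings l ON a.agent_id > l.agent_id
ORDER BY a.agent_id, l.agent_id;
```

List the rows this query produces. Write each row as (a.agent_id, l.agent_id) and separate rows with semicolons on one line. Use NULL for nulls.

(8, 3); (8, 3); (8, 5); (8, 5); (8, 5)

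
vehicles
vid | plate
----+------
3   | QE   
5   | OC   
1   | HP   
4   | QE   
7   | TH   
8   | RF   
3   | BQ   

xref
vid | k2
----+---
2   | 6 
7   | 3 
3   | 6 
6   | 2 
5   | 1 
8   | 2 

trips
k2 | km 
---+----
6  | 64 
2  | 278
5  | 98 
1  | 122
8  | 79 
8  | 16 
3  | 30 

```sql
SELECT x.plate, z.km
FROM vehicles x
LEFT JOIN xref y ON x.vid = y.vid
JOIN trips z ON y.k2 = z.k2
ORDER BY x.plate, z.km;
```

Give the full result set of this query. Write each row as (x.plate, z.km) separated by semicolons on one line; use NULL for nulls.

Step 1 — x LEFT JOIN y on vid → 7 row(s).
Then INNER JOIN `trips z` on k2: keep only rows whose y.k2 appears in z.

(BQ, 64); (OC, 122); (QE, 64); (RF, 278); (TH, 30)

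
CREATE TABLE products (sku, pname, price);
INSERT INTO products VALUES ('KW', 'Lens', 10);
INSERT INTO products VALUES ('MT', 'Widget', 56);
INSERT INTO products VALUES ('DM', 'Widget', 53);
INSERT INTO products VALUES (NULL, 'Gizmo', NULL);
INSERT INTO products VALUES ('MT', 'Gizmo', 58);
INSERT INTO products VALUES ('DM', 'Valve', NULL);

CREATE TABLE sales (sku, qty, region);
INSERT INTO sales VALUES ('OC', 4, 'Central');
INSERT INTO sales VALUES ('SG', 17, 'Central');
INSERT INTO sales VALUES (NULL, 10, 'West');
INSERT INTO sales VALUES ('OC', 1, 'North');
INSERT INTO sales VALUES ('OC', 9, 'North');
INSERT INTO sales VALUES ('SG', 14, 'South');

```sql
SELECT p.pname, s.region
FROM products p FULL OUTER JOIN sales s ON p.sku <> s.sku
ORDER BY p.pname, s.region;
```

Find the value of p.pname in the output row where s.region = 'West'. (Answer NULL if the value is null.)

FULL OUTER JOIN keeps every row from both sides; unmatched rows get NULL for the other side's columns.
Matching on p.sku <> s.sku. A NULL in a compared column never satisfies the condition.
Matched pairs: 25; unmatched p rows kept: 1; unmatched s rows kept: 1.

NULL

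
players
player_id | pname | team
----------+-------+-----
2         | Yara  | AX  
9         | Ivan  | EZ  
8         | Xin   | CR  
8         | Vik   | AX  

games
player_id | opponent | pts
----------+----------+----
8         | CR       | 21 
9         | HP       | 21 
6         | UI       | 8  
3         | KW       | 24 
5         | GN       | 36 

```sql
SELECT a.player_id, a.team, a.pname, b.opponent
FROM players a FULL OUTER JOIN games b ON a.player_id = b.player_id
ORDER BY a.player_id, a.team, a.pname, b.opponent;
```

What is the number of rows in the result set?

FULL OUTER JOIN keeps every row from both sides; unmatched rows get NULL for the other side's columns.
Matching on a.player_id = b.player_id.
- player_id=2: no b row matches, row kept with b columns NULL.
- player_id=9: 1 matching b row(s), so 1 row(s) emitted.
- player_id=8: 1 matching b row(s), so 1 row(s) emitted.
- player_id=8: 1 matching b row(s), so 1 row(s) emitted.
- 3 row(s) from b found no a partner → padded with NULL.
Total: 3 matched + 4 padded = 7 rows.

7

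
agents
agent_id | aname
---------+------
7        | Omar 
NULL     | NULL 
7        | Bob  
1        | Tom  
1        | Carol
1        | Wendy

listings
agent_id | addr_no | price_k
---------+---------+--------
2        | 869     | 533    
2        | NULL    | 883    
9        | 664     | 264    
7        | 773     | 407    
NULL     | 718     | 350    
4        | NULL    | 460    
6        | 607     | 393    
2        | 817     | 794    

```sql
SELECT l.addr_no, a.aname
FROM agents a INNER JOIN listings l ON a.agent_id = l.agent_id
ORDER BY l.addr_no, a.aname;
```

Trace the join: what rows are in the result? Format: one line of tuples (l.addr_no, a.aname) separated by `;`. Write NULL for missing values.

(773, Bob); (773, Omar)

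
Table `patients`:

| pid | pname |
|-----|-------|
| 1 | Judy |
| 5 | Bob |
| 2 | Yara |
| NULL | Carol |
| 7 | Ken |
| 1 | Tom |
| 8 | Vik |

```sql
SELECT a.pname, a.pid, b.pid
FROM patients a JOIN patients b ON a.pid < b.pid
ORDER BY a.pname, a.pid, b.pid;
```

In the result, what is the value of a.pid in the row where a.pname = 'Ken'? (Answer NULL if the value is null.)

7

INNER JOIN keeps only pairs where the ON condition holds.
Matching on a.pid < b.pid. A NULL in a compared column never satisfies the condition.
Matched pairs: 14.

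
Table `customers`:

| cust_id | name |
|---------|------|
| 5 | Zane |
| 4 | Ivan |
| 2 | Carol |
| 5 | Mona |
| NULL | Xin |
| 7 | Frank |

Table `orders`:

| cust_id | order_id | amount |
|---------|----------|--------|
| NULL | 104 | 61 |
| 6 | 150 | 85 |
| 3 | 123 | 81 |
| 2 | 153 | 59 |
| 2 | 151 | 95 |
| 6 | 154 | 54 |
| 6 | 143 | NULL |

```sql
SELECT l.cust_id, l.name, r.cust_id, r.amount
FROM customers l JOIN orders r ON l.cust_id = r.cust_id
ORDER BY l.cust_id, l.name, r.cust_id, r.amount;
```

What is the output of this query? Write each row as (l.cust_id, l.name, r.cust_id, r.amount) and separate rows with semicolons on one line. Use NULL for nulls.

INNER JOIN keeps only pairs where the ON condition holds.
Matching on l.cust_id = r.cust_id. A NULL in a compared column never satisfies the condition.
Matched pairs: 2.

(2, Carol, 2, 59); (2, Carol, 2, 95)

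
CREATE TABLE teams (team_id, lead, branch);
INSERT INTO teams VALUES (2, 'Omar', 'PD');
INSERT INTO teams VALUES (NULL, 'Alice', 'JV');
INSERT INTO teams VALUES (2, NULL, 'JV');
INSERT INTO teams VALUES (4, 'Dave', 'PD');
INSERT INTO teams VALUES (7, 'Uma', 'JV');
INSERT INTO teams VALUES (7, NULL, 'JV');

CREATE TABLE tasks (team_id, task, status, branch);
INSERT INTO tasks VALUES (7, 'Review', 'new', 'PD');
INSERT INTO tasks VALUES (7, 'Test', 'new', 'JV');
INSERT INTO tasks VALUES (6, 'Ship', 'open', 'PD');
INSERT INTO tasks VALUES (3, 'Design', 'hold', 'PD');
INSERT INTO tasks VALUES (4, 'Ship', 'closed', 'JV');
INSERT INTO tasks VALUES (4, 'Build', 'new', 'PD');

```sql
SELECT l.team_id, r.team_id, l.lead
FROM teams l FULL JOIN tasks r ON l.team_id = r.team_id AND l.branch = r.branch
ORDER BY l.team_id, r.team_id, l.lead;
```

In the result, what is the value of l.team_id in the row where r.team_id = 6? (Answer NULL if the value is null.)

NULL

FULL OUTER JOIN keeps every row from both sides; unmatched rows get NULL for the other side's columns.
Matching on l.team_id = r.team_id AND l.branch = r.branch. A NULL in a compared column never satisfies the condition.
- l row (team_id=2, branch=PD): no match → kept, r columns NULL.
- l row (team_id=NULL, branch=JV): no match → kept, r columns NULL.
- l row (team_id=2, branch=JV): no match → kept, r columns NULL.
- l row (team_id=4, branch=PD): matches 1 r row(s) → 1 output row(s).
- l row (team_id=7, branch=JV): matches 1 r row(s) → 1 output row(s).
- l row (team_id=7, branch=JV): matches 1 r row(s) → 1 output row(s).
- 4 r row(s) had no l match → kept, l columns NULL.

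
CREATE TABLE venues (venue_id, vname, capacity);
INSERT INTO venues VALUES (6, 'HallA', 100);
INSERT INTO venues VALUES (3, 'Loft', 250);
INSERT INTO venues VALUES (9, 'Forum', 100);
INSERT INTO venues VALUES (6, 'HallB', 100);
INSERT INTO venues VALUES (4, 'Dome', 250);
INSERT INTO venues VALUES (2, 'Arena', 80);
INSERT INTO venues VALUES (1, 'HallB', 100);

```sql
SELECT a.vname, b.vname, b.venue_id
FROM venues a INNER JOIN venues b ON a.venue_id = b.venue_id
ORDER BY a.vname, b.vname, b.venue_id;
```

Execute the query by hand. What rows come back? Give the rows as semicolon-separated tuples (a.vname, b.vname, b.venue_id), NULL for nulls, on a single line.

INNER JOIN keeps only pairs where the ON condition holds.
Matching on a.venue_id = b.venue_id.
- a[0] venue_id=6 → 2 match(es) in b → 2 row(s).
- a[1] venue_id=3 → 1 match(es) in b → 1 row(s).
- a[2] venue_id=9 → 1 match(es) in b → 1 row(s).
- a[3] venue_id=6 → 2 match(es) in b → 2 row(s).
- a[4] venue_id=4 → 1 match(es) in b → 1 row(s).
- a[5] venue_id=2 → 1 match(es) in b → 1 row(s).
- a[6] venue_id=1 → 1 match(es) in b → 1 row(s).
After projecting and ordering:
a.vname | b.vname | b.venue_id
Arena | Arena | 2
Dome | Dome | 4
Forum | Forum | 9
HallA | HallA | 6
HallA | HallB | 6
HallB | HallA | 6
HallB | HallB | 1
HallB | HallB | 6
Loft | Loft | 3

(Arena, Arena, 2); (Dome, Dome, 4); (Forum, Forum, 9); (HallA, HallA, 6); (HallA, HallB, 6); (HallB, HallA, 6); (HallB, HallB, 1); (HallB, HallB, 6); (Loft, Loft, 3)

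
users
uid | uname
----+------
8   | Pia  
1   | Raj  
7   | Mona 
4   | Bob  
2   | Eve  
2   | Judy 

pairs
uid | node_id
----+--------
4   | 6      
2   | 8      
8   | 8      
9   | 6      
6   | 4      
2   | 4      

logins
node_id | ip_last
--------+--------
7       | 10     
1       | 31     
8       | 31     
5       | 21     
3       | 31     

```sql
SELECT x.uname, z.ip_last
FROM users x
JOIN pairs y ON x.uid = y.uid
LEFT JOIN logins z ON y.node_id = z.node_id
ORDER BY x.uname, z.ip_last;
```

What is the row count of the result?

Evaluate left to right. First `users x INNER JOIN pairs y` on uid: 6 row(s).
Then LEFT JOIN `logins z` on node_id: each of those 6 rows is kept; rows whose y.node_id has no match in z get NULL for z's columns.
Result: 6 row(s).

6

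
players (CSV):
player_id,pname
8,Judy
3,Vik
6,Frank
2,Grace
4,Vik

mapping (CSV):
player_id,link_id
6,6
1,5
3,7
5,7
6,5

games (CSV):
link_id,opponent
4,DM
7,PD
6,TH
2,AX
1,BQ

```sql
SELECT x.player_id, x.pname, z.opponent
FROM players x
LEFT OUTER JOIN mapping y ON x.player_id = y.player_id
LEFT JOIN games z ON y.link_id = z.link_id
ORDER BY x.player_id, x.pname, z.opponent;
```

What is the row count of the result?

Step 1 — x LEFT JOIN y on player_id → 6 row(s).
Then LEFT JOIN `games z` on link_id: each of those 6 rows is kept; rows whose y.link_id has no match in z get NULL for z's columns.
Result: 6 row(s).

6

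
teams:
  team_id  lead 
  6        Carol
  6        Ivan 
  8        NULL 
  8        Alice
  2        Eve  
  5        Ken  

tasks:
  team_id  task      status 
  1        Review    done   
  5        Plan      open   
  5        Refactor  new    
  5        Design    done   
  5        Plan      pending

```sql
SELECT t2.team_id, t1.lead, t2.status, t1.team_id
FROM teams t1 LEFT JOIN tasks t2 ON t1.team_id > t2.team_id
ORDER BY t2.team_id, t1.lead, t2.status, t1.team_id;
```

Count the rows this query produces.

LEFT JOIN keeps every row from `teams`; unmatched rows get NULL for `tasks`'s columns.
Matching on t1.team_id > t2.team_id.
- t1 row (team_id=6): matches 5 t2 row(s) → 5 output row(s).
- t1 row (team_id=6): matches 5 t2 row(s) → 5 output row(s).
- t1 row (team_id=8): matches 5 t2 row(s) → 5 output row(s).
- t1 row (team_id=8): matches 5 t2 row(s) → 5 output row(s).
- t1 row (team_id=2): matches 1 t2 row(s) → 1 output row(s).
- t1 row (team_id=5): matches 1 t2 row(s) → 1 output row(s).
Total: 22 rows.

22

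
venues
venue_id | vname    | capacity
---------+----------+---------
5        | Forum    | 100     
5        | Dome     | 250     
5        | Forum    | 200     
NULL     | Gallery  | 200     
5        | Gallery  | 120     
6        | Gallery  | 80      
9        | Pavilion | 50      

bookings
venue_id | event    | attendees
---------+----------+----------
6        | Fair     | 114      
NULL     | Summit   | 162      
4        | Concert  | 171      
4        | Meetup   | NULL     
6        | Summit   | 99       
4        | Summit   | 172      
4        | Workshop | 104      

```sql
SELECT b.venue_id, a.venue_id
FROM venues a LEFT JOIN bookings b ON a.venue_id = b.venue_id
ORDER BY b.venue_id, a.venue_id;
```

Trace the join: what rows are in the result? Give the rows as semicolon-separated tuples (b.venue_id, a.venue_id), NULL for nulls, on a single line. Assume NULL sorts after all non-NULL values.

LEFT JOIN keeps every row from `venues`; unmatched rows get NULL for `bookings`'s columns.
Matching on a.venue_id = b.venue_id. A NULL in a compared column never satisfies the condition.
Matched pairs: 2; unmatched a rows kept: 6.

(6, 6); (6, 6); (NULL, 5); (NULL, 5); (NULL, 5); (NULL, 5); (NULL, 9); (NULL, NULL)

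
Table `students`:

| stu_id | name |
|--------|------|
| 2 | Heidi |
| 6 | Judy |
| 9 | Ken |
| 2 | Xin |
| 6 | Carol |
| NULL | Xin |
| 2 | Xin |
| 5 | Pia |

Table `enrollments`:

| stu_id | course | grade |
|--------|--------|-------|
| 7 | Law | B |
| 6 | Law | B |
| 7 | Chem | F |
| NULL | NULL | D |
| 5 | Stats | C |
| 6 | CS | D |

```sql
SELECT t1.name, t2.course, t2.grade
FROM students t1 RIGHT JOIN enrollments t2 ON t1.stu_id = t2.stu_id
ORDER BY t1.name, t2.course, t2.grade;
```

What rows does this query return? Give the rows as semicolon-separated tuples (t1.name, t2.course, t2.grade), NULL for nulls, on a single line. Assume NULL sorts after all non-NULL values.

RIGHT JOIN keeps every row from `enrollments`; unmatched rows get NULL for `students`'s columns.
Matching on t1.stu_id = t2.stu_id. A NULL in a compared column never satisfies the condition.
Matched pairs: 5; unmatched t2 rows kept: 3.

(Carol, CS, D); (Carol, Law, B); (Judy, CS, D); (Judy, Law, B); (Pia, Stats, C); (NULL, Chem, F); (NULL, Law, B); (NULL, NULL, D)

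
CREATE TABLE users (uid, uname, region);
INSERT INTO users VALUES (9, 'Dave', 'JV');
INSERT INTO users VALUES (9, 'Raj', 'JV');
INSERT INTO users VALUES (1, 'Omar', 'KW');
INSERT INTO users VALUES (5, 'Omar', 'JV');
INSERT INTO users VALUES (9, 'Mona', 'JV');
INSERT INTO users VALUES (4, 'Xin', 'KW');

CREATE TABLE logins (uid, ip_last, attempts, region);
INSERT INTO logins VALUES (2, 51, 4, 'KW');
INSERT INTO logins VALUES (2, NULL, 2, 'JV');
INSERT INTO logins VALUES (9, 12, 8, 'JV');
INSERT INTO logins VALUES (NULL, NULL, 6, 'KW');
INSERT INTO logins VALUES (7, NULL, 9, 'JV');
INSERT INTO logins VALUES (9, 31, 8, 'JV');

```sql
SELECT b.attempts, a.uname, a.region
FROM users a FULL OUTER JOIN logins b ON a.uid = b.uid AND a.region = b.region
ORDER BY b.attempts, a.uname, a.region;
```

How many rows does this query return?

FULL OUTER JOIN keeps every row from both sides; unmatched rows get NULL for the other side's columns.
Matching on a.uid = b.uid AND a.region = b.region. A NULL in a compared column never satisfies the condition.
Matched pairs: 6; unmatched a rows kept: 3; unmatched b rows kept: 4.
Total: 6 matched + 7 padded = 13 rows.

13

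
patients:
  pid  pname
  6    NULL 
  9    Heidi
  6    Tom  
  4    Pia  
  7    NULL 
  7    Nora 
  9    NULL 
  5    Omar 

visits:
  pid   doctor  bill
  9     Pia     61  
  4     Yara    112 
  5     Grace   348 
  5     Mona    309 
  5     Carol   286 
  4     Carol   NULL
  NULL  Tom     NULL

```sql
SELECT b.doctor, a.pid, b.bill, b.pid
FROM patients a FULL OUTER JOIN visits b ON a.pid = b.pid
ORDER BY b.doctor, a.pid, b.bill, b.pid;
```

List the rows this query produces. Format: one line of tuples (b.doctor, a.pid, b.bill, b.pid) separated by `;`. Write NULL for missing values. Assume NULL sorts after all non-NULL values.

(Carol, 4, NULL, 4); (Carol, 5, 286, 5); (Grace, 5, 348, 5); (Mona, 5, 309, 5); (Pia, 9, 61, 9); (Pia, 9, 61, 9); (Tom, NULL, NULL, NULL); (Yara, 4, 112, 4); (NULL, 6, NULL, NULL); (NULL, 6, NULL, NULL); (NULL, 7, NULL, NULL); (NULL, 7, NULL, NULL)

FULL OUTER JOIN keeps every row from both sides; unmatched rows get NULL for the other side's columns.
Matching on a.pid = b.pid. A NULL in a compared column never satisfies the condition.
- a[0] pid=6 → no match; kept with NULLs on the b side.
- a[1] pid=9 → 1 match(es) in b → 1 row(s).
- a[2] pid=6 → no match; kept with NULLs on the b side.
- a[3] pid=4 → 2 match(es) in b → 2 row(s).
- a[4] pid=7 → no match; kept with NULLs on the b side.
- a[5] pid=7 → no match; kept with NULLs on the b side.
- a[6] pid=9 → 1 match(es) in b → 1 row(s).
- a[7] pid=5 → 3 match(es) in b → 3 row(s).
- 1 b row(s) had no a match → kept, a columns NULL.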